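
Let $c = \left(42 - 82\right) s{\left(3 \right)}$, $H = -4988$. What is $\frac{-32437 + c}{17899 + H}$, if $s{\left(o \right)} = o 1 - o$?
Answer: $- \frac{32437}{12911} \approx -2.5124$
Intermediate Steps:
$s{\left(o \right)} = 0$ ($s{\left(o \right)} = o - o = 0$)
$c = 0$ ($c = \left(42 - 82\right) 0 = \left(-40\right) 0 = 0$)
$\frac{-32437 + c}{17899 + H} = \frac{-32437 + 0}{17899 - 4988} = - \frac{32437}{12911}$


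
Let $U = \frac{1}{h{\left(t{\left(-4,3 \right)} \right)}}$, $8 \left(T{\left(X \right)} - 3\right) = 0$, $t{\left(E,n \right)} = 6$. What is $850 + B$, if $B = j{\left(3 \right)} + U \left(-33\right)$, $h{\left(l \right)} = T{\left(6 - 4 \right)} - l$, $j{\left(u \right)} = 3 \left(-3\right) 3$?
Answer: $834$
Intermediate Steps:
$T{\left(X \right)} = 3$ ($T{\left(X \right)} = 3 + \frac{1}{8} \cdot 0 = 3 + 0 = 3$)
$j{\left(u \right)} = -27$ ($j{\left(u \right)} = \left(-9\right) 3 = -27$)
$h{\left(l \right)} = 3 - l$
$U = - \frac{1}{3}$ ($U = \frac{1}{3 - 6} = \frac{1}{-3} = - \frac{1}{3} \approx -0.33333$)
$B = -16$ ($B = -27 - -11 = -27 + 11 = -16$)
$850 + B = 850 - 16 = 834$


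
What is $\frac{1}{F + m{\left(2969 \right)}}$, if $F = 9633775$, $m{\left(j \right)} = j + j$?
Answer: $\frac{1}{9639713} \approx 1.0374 \cdot 10^{-7}$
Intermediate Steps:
$m{\left(j \right)} = 2 j$
$\frac{1}{F + m{\left(2969 \right)}} = \frac{1}{9633775 + 2 \cdot 2969} = \frac{1}{9633775 + 5938} = \frac{1}{9639713}$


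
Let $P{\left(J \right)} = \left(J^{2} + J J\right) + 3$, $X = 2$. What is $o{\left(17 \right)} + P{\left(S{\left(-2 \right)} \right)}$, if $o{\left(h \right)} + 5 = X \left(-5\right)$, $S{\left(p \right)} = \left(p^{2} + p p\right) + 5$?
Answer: $326$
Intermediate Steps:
$S{\left(p \right)} = 5 + 2 p^{2}$ ($S{\left(p \right)} = \left(p^{2} + p^{2}\right) + 5 = 2 p^{2} + 5 = 5 + 2 p^{2}$)
$o{\left(h \right)} = -15$ ($o{\left(h \right)} = -5 + 2 \left(-5\right) = -5 - 10 = -15$)
$P{\left(J \right)} = 3 + 2 J^{2}$ ($P{\left(J \right)} = \left(J^{2} + J^{2}\right) + 3 = 2 J^{2} + 3 = 3 + 2 J^{2}$)
$o{\left(17 \right)} + P{\left(S{\left(-2 \right)} \right)} = -15 + \left(3 + 2 \left(5 + 2 \left(-2\right)^{2}\right)^{2}\right) = -15 + \left(3 + 2 \left(5 + 2 \cdot 4\right)^{2}\right) = -15 + \left(3 + 2 \left(5 + 8\right)^{2}\right) = -15 + \left(3 + 2 \cdot 13^{2}\right) = -15 + \left(3 + 2 \cdot 169\right) = -15 + \left(3 + 338\right) = -15 + 341 = 326$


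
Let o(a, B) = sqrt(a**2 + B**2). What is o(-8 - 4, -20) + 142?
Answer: 142 + 4*sqrt(34) ≈ 165.32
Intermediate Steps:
o(a, B) = sqrt(B**2 + a**2)
o(-8 - 4, -20) + 142 = sqrt((-20)**2 + (-8 - 4)**2) + 142 = sqrt(400 + (-12)**2) + 142 = sqrt(400 + 144) + 142 = sqrt(544) + 142 = 4*sqrt(34) + 142 = 142 + 4*sqrt(34)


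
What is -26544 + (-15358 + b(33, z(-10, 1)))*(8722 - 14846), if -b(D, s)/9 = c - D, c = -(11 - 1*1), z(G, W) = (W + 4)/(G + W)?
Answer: 91655860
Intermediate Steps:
z(G, W) = (4 + W)/(G + W)
c = -10 (c = -(11 - 1) = -1*10 = -10)
b(D, s) = 90 + 9*D (b(D, s) = -9*(-10 - D) = 90 + 9*D)
-26544 + (-15358 + b(33, z(-10, 1)))*(8722 - 14846) = -26544 + (-15358 + (90 + 9*33))*(8722 - 14846) = -26544 + (-15358 + (90 + 297))*(-6124) = -26544 + (-15358 + 387)*(-6124) = -26544 - 14971*(-6124) = -26544 + 91682404 = 91655860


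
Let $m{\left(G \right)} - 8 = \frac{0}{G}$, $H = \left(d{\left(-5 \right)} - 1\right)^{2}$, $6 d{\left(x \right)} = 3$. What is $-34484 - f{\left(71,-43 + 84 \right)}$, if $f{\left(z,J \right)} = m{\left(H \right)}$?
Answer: $-34492$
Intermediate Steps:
$d{\left(x \right)} = \frac{1}{2}$ ($d{\left(x \right)} = \frac{1}{6} \cdot 3 = \frac{1}{2}$)
$H = \frac{1}{4}$ ($H = \left(\frac{1}{2} - 1\right)^{2} = \left(- \frac{1}{2}\right)^{2} = \frac{1}{4} \approx 0.25$)
$m{\left(G \right)} = 8$ ($m{\left(G \right)} = 8 + \frac{0}{G} = 8 + 0 = 8$)
$f{\left(z,J \right)} = 8$
$-34484 - f{\left(71,-43 + 84 \right)} = -34484 - 8 = -34492$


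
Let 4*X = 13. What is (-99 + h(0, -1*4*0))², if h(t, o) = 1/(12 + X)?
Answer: 36421225/3721 ≈ 9788.0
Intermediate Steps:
X = 13/4 (X = (¼)*13 = 13/4 ≈ 3.2500)
h(t, o) = 4/61 (h(t, o) = 1/(12 + 13/4) = 1/(61/4) = 4/61)
(-99 + h(0, -1*4*0))² = (-99 + 4/61)² = (-6035/61)² = 36421225/3721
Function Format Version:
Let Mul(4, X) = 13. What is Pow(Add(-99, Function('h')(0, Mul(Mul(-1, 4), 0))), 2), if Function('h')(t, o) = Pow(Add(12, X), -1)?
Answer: Rational(36421225, 3721) ≈ 9788.0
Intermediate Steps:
X = Rational(13, 4) (X = Mul(Rational(1, 4), 13) = Rational(13, 4) ≈ 3.2500)
Function('h')(t, o) = Rational(4, 61) (Function('h')(t, o) = Pow(Add(12, Rational(13, 4)), -1) = Pow(Rational(61, 4), -1) = Rational(4, 61))
Pow(Add(-99, Function('h')(0, Mul(Mul(-1, 4), 0))), 2) = Pow(Add(-99, Rational(4, 61)), 2) = Pow(Rational(-6035, 61), 2) = Rational(36421225, 3721)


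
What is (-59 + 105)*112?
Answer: 5152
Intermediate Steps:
(-59 + 105)*112 = 46*112 = 5152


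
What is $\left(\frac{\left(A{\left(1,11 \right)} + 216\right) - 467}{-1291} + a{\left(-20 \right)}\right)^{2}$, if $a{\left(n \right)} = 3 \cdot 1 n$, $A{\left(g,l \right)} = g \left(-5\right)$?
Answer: $\frac{5960457616}{1666681} \approx 3576.2$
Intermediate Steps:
$A{\left(g,l \right)} = - 5 g$
$a{\left(n \right)} = 3 n$
$\left(\frac{\left(A{\left(1,11 \right)} + 216\right) - 467}{-1291} + a{\left(-20 \right)}\right)^{2} = \left(\frac{\left(\left(-5\right) 1 + 216\right) - 467}{-1291} + 3 \left(-20\right)\right)^{2} = \left(\left(\left(-5 + 216\right) - 467\right) \left(- \frac{1}{1291}\right) - 60\right)^{2} = \left(\left(211 - 467\right) \left(- \frac{1}{1291}\right) - 60\right)^{2} = \left(\left(-256\right) \left(- \frac{1}{1291}\right) - 60\right)^{2} = \left(\frac{256}{1291} - 60\right)^{2} = \left(- \frac{77204}{1291}\right)^{2} = \frac{5960457616}{1666681}$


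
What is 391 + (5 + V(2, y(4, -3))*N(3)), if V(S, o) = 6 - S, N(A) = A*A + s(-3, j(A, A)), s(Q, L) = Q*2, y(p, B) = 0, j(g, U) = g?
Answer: 408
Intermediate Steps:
s(Q, L) = 2*Q
N(A) = -6 + A² (N(A) = A*A + 2*(-3) = A² - 6 = -6 + A²)
391 + (5 + V(2, y(4, -3))*N(3)) = 391 + (5 + (6 - 1*2)*(-6 + 3²)) = 391 + (5 + (6 - 2)*(-6 + 9)) = 391 + (5 + 4*3) = 391 + (5 + 12) = 391 + 17 = 408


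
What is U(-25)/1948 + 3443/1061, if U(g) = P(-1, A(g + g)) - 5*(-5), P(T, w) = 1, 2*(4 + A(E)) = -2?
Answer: 3367275/1033414 ≈ 3.2584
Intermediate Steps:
A(E) = -5 (A(E) = -4 + (½)*(-2) = -4 - 1 = -5)
U(g) = 26 (U(g) = 1 - 5*(-5) = 1 + 25 = 26)
U(-25)/1948 + 3443/1061 = 26/1948 + 3443/1061 = 26*(1/1948) + 3443*(1/1061) = 13/974 + 3443/1061 = 3367275/1033414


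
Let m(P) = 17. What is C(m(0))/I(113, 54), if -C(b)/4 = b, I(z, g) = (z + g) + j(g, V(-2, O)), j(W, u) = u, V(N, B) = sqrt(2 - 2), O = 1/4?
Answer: -68/167 ≈ -0.40719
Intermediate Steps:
O = 1/4 ≈ 0.25000
V(N, B) = 0 (V(N, B) = sqrt(0) = 0)
I(z, g) = g + z (I(z, g) = (z + g) + 0 = (g + z) + 0 = g + z)
C(b) = -4*b
C(m(0))/I(113, 54) = (-4*17)/(54 + 113) = -68/167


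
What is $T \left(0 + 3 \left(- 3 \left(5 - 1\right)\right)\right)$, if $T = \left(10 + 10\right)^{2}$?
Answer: $-14400$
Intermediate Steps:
$T = 400$ ($T = 20^{2} = 400$)
$T \left(0 + 3 \left(- 3 \left(5 - 1\right)\right)\right) = 400 \left(0 + 3 \left(- 3 \left(5 - 1\right)\right)\right) = 400 \left(0 + 3 \left(\left(-3\right) 4\right)\right) = 400 \left(0 + 3 \left(-12\right)\right) = 400 \left(0 - 36\right) = 400 \left(-36\right) = -14400$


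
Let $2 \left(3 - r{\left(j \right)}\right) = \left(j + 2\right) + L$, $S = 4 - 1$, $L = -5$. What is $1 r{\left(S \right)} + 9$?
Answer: $12$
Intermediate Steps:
$S = 3$
$r{\left(j \right)} = \frac{9}{2} - \frac{j}{2}$ ($r{\left(j \right)} = 3 - \frac{\left(j + 2\right) - 5}{2} = 3 - \frac{\left(2 + j\right) - 5}{2} = 3 - \frac{-3 + j}{2} = 3 - \left(- \frac{3}{2} + \frac{j}{2}\right) = \frac{9}{2} - \frac{j}{2}$)
$1 r{\left(S \right)} + 9 = 1 \left(\frac{9}{2} - \frac{3}{2}\right) + 9 = 1 \cdot 3 + 9 = 3 + 9 = 12$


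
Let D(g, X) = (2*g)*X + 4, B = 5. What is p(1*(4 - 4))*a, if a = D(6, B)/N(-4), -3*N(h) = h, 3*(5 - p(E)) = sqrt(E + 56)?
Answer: 240 - 32*sqrt(14) ≈ 120.27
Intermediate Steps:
p(E) = 5 - sqrt(56 + E)/3 (p(E) = 5 - sqrt(E + 56)/3 = 5 - sqrt(56 + E)/3)
D(g, X) = 4 + 2*X*g (D(g, X) = 2*X*g + 4 = 4 + 2*X*g)
N(h) = -h/3
a = 48 (a = (4 + 2*5*6)/((-1/3*(-4))) = (4 + 60)/(4/3) = 64*(3/4) = 48)
p(1*(4 - 4))*a = (5 - sqrt(56 + 1*(4 - 4))/3)*48 = (5 - sqrt(56 + 1*0)/3)*48 = (5 - sqrt(56 + 0)/3)*48 = (5 - 2*sqrt(14)/3)*48 = 240 - 32*sqrt(14)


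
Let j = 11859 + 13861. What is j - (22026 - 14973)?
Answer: 18667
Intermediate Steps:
j = 25720
j - (22026 - 14973) = 25720 - (22026 - 14973) = 25720 - 1*7053 = 25720 - 7053 = 18667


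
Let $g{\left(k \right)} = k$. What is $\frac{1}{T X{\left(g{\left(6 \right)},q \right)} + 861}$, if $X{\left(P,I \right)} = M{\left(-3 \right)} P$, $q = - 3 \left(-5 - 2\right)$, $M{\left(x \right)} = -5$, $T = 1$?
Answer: $\frac{1}{831} \approx 0.0012034$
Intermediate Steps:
$q = 21$ ($q = \left(-3\right) \left(-7\right) = 21$)
$X{\left(P,I \right)} = - 5 P$
$\frac{1}{T X{\left(g{\left(6 \right)},q \right)} + 861} = \frac{1}{1 \left(\left(-5\right) 6\right) + 861} = \frac{1}{1 \left(-30\right) + 861} = \frac{1}{-30 + 861} = \frac{1}{831}$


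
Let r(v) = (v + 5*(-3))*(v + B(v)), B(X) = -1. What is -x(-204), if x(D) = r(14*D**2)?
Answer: -339441403407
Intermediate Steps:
r(v) = (-1 + v)*(-15 + v) (r(v) = (v + 5*(-3))*(v - 1) = (v - 15)*(-1 + v) = (-15 + v)*(-1 + v) = (-1 + v)*(-15 + v))
x(D) = 15 - 224*D**2 + 196*D**4 (x(D) = 15 + (14*D**2)**2 - 224*D**2 = 15 + 196*D**4 - 224*D**2 = 15 - 224*D**2 + 196*D**4)
-x(-204) = -(15 - 224*(-204)**2 + 196*(-204)**4) = -(15 - 224*41616 + 196*1731891456) = -(15 - 9321984 + 339450725376) = -1*339441403407 = -339441403407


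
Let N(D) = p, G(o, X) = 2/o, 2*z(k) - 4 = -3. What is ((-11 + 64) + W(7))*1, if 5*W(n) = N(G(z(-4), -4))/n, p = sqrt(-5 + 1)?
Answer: 53 + 2*I/35 ≈ 53.0 + 0.057143*I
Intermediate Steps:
z(k) = 1/2 (z(k) = 2 + (1/2)*(-3) = 2 - 3/2 = 1/2)
p = 2*I (p = sqrt(-4) = 2*I ≈ 2.0*I)
N(D) = 2*I
W(n) = 2*I/(5*n) (W(n) = ((2*I)/n)/5 = (2*I/n)/5 = 2*I/(5*n))
((-11 + 64) + W(7))*1 = ((-11 + 64) + (2/5)*I/7)*1 = (53 + (2/5)*I*(1/7))*1 = (53 + 2*I/35)*1 = 53 + 2*I/35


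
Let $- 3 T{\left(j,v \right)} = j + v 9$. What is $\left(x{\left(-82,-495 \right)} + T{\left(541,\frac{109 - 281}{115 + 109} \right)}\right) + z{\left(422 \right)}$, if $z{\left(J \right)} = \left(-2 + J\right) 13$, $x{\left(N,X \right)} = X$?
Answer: $\frac{804211}{168} \approx 4787.0$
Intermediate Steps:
$T{\left(j,v \right)} = - 3 v - \frac{j}{3}$ ($T{\left(j,v \right)} = - \frac{j + v 9}{3} = - \frac{j + 9 v}{3} = - 3 v - \frac{j}{3}$)
$z{\left(J \right)} = -26 + 13 J$
$\left(x{\left(-82,-495 \right)} + T{\left(541,\frac{109 - 281}{115 + 109} \right)}\right) + z{\left(422 \right)} = \left(-495 - \left(\frac{541}{3} + 3 \frac{109 - 281}{115 + 109}\right)\right) + \left(-26 + 13 \cdot 422\right) = \left(-495 - \left(\frac{541}{3} + 3 \left(- \frac{172}{224}\right)\right)\right) + \left(-26 + 5486\right) = \left(-495 - \left(\frac{541}{3} + 3 \left(\left(-172\right) \frac{1}{224}\right)\right)\right) + 5460 = \left(-495 - \frac{29909}{168}\right) + 5460 = - \frac{113069}{168} + 5460 = \frac{804211}{168}$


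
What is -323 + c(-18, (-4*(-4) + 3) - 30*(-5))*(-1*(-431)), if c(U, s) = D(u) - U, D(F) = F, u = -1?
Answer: 7004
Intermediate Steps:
c(U, s) = -1 - U
-323 + c(-18, (-4*(-4) + 3) - 30*(-5))*(-1*(-431)) = -323 + (-1 - 1*(-18))*(-1*(-431)) = -323 + (-1 + 18)*431 = -323 + 17*431 = -323 + 7327 = 7004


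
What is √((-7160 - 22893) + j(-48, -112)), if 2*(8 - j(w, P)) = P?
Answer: I*√29989 ≈ 173.17*I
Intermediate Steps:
j(w, P) = 8 - P/2
√((-7160 - 22893) + j(-48, -112)) = √((-7160 - 22893) + (8 - ½*(-112))) = √(-30053 + (8 + 56)) = √(-30053 + 64) = √(-29989) = I*√29989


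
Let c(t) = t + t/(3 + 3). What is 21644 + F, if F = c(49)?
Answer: 130207/6 ≈ 21701.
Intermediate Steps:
c(t) = 7*t/6 (c(t) = t + t/6 = 7*t/6)
F = 343/6 (F = (7/6)*49 = 343/6 ≈ 57.167)
21644 + F = 21644 + 343/6 = 130207/6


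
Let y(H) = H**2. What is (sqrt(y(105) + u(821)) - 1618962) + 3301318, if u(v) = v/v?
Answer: 1682356 + sqrt(11026) ≈ 1.6825e+6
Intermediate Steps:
u(v) = 1
(sqrt(y(105) + u(821)) - 1618962) + 3301318 = (sqrt(105**2 + 1) - 1618962) + 3301318 = (sqrt(11025 + 1) - 1618962) + 3301318 = (sqrt(11026) - 1618962) + 3301318 = (-1618962 + sqrt(11026)) + 3301318 = 1682356 + sqrt(11026)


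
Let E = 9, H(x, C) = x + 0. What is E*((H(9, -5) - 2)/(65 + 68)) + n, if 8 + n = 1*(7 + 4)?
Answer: 66/19 ≈ 3.4737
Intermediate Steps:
H(x, C) = x
n = 3 (n = -8 + 1*(7 + 4) = -8 + 1*11 = -8 + 11 = 3)
E*((H(9, -5) - 2)/(65 + 68)) + n = 9*((9 - 2)/(65 + 68)) + 3 = 9*(7/133) + 3 = 9*(7*(1/133)) + 3 = 9*(1/19) + 3 = 9/19 + 3 = 66/19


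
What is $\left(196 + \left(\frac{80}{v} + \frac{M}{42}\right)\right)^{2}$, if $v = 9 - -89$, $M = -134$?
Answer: $\frac{810142369}{21609} \approx 37491.0$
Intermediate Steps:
$v = 98$ ($v = 9 + 89 = 98$)
$\left(196 + \left(\frac{80}{v} + \frac{M}{42}\right)\right)^{2} = \left(196 + \left(\frac{80}{98} - \frac{134}{42}\right)\right)^{2} = \left(196 + \left(80 \cdot \frac{1}{98} - \frac{67}{21}\right)\right)^{2} = \left(196 + \left(\frac{40}{49} - \frac{67}{21}\right)\right)^{2} = \left(196 - \frac{349}{147}\right)^{2} = \left(\frac{28463}{147}\right)^{2} = \frac{810142369}{21609}$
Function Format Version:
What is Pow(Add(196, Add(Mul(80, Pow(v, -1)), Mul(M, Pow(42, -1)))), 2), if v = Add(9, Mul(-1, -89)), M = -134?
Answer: Rational(810142369, 21609) ≈ 37491.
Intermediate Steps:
v = 98 (v = Add(9, 89) = 98)
Pow(Add(196, Add(Mul(80, Pow(v, -1)), Mul(M, Pow(42, -1)))), 2) = Pow(Add(196, Add(Mul(80, Pow(98, -1)), Mul(-134, Pow(42, -1)))), 2) = Pow(Add(196, Add(Mul(80, Rational(1, 98)), Mul(-134, Rational(1, 42)))), 2) = Pow(Add(196, Add(Rational(40, 49), Rational(-67, 21))), 2) = Pow(Add(196, Rational(-349, 147)), 2) = Pow(Rational(28463, 147), 2) = Rational(810142369, 21609)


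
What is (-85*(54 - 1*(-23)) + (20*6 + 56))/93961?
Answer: -6369/93961 ≈ -0.067783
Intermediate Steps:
(-85*(54 - 1*(-23)) + (20*6 + 56))/93961 = (-85*(54 + 23) + (120 + 56))*(1/93961) = (-85*77 + 176)*(1/93961) = (-6545 + 176)*(1/93961) = -6369*1/93961 = -6369/93961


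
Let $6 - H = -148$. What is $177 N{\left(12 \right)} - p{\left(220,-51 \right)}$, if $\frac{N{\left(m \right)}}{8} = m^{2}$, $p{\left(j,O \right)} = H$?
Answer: $203750$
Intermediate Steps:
$H = 154$ ($H = 6 - -148 = 6 + 148 = 154$)
$p{\left(j,O \right)} = 154$
$N{\left(m \right)} = 8 m^{2}$
$177 N{\left(12 \right)} - p{\left(220,-51 \right)} = 177 \cdot 8 \cdot 12^{2} - 154 = 177 \cdot 8 \cdot 144 - 154 = 177 \cdot 1152 - 154 = 203904 - 154 = 203750$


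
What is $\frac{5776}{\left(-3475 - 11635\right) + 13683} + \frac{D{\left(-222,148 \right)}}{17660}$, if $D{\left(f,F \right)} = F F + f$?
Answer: $- \frac{35531973}{12600410} \approx -2.8199$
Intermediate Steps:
$D{\left(f,F \right)} = f + F^{2}$ ($D{\left(f,F \right)} = F^{2} + f = f + F^{2}$)
$\frac{5776}{\left(-3475 - 11635\right) + 13683} + \frac{D{\left(-222,148 \right)}}{17660} = \frac{5776}{\left(-3475 - 11635\right) + 13683} + \frac{-222 + 148^{2}}{17660} = \frac{5776}{-15110 + 13683} + \left(-222 + 21904\right) \frac{1}{17660} = \frac{5776}{-1427} + 21682 \cdot \frac{1}{17660} = 5776 \left(- \frac{1}{1427}\right) + \frac{10841}{8830} = - \frac{5776}{1427} + \frac{10841}{8830} = - \frac{35531973}{12600410}$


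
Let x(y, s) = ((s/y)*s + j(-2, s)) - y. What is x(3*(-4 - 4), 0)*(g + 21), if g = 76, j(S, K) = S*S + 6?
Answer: 3298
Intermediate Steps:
j(S, K) = 6 + S**2 (j(S, K) = S**2 + 6 = 6 + S**2)
x(y, s) = 10 - y + s**2/y (x(y, s) = ((s/y)*s + (6 + (-2)**2)) - y = (s**2/y + (6 + 4)) - y = (s**2/y + 10) - y = (10 + s**2/y) - y = 10 - y + s**2/y)
x(3*(-4 - 4), 0)*(g + 21) = (10 - 3*(-4 - 4) + 0**2/((3*(-4 - 4))))*(76 + 21) = (10 - 3*(-8) + 0/((3*(-8))))*97 = (10 - 1*(-24) + 0/(-24))*97 = (10 + 24 + 0*(-1/24))*97 = (10 + 24 + 0)*97 = 34*97 = 3298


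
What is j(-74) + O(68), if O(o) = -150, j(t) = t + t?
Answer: -298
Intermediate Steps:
j(t) = 2*t
j(-74) + O(68) = 2*(-74) - 150 = -148 - 150 = -298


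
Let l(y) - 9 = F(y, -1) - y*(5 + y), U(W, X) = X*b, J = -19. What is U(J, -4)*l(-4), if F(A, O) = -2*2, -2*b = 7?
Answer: 126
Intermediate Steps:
b = -7/2 (b = -1/2*7 = -7/2 ≈ -3.5000)
F(A, O) = -4
U(W, X) = -7*X/2 (U(W, X) = X*(-7/2) = -7*X/2)
l(y) = 5 - y*(5 + y) (l(y) = 9 + (-4 - y*(5 + y)) = 5 - y*(5 + y))
U(J, -4)*l(-4) = (-7/2*(-4))*(5 - 1*(-4)**2 - 5*(-4)) = 14*(5 - 1*16 + 20) = 14*(5 - 16 + 20) = 14*9 = 126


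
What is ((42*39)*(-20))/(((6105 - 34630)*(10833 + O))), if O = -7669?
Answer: 234/644665 ≈ 0.00036298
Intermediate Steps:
((42*39)*(-20))/(((6105 - 34630)*(10833 + O))) = ((42*39)*(-20))/(((6105 - 34630)*(10833 - 7669))) = (1638*(-20))/((-28525*3164)) = -32760/(-90253100) = -32760*(-1/90253100) = 234/644665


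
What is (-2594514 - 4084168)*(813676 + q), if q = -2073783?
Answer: 8415853938974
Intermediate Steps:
(-2594514 - 4084168)*(813676 + q) = (-2594514 - 4084168)*(813676 - 2073783) = -6678682*(-1260107) = 8415853938974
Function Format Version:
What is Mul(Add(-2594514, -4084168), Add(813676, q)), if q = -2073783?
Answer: 8415853938974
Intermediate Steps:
Mul(Add(-2594514, -4084168), Add(813676, q)) = Mul(Add(-2594514, -4084168), Add(813676, -2073783)) = Mul(-6678682, -1260107) = 8415853938974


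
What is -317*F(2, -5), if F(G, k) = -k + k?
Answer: 0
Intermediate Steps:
F(G, k) = 0
-317*F(2, -5) = -317*0 = 0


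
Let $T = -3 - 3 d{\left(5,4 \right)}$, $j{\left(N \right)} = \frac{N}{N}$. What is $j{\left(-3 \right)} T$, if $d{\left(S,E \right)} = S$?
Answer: $-18$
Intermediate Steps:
$j{\left(N \right)} = 1$
$T = -18$ ($T = -3 - 15 = -18$)
$j{\left(-3 \right)} T = 1 \left(-18\right) = -18$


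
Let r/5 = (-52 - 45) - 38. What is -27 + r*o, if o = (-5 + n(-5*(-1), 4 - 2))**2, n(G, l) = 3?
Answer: -2727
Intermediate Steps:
r = -675 (r = 5*((-52 - 45) - 38) = 5*(-97 - 38) = 5*(-135) = -675)
o = 4 (o = (-5 + 3)**2 = (-2)**2 = 4)
-27 + r*o = -27 - 675*4 = -27 - 2700 = -2727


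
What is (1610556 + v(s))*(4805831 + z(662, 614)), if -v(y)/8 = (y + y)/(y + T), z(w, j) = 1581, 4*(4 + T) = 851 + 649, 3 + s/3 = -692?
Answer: 6635333360966544/857 ≈ 7.7425e+12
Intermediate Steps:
s = -2085 (s = -9 + 3*(-692) = -9 - 2076 = -2085)
T = 371 (T = -4 + (851 + 649)/4 = -4 + (¼)*1500 = -4 + 375 = 371)
v(y) = -16*y/(371 + y) (v(y) = -8*(y + y)/(y + 371) = -8*2*y/(371 + y) = -16*y/(371 + y))
(1610556 + v(s))*(4805831 + z(662, 614)) = (1610556 - 16*(-2085)/(371 - 2085))*(4805831 + 1581) = (1610556 - 16*(-2085)/(-1714))*4807412 = (1610556 - 16*(-2085)*(-1/1714))*4807412 = (1610556 - 16680/857)*4807412 = (1380229812/857)*4807412 = 6635333360966544/857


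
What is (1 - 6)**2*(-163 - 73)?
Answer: -5900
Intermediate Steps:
(1 - 6)**2*(-163 - 73) = (-5)**2*(-236) = 25*(-236) = -5900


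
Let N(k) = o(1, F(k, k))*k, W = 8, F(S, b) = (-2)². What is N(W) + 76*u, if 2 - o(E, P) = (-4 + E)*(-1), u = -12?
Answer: -920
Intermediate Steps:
F(S, b) = 4
o(E, P) = -2 + E (o(E, P) = 2 - (-4 + E)*(-1) = 2 - (4 - E) = 2 + (-4 + E) = -2 + E)
N(k) = -k (N(k) = (-2 + 1)*k = -k)
N(W) + 76*u = -1*8 + 76*(-12) = -8 - 912 = -920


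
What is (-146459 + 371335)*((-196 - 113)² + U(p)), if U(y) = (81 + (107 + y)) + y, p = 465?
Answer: 21722796724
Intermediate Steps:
U(y) = 188 + 2*y (U(y) = (188 + y) + y = 188 + 2*y)
(-146459 + 371335)*((-196 - 113)² + U(p)) = (-146459 + 371335)*((-196 - 113)² + (188 + 2*465)) = 224876*((-309)² + (188 + 930)) = 224876*(95481 + 1118) = 224876*96599 = 21722796724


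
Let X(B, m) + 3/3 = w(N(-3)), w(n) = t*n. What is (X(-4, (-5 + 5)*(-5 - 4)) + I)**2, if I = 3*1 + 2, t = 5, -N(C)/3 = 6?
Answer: 7396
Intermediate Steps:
N(C) = -18 (N(C) = -3*6 = -18)
w(n) = 5*n
I = 5 (I = 3 + 2 = 5)
X(B, m) = -91 (X(B, m) = -1 + 5*(-18) = -1 - 90 = -91)
(X(-4, (-5 + 5)*(-5 - 4)) + I)**2 = (-91 + 5)**2 = (-86)**2 = 7396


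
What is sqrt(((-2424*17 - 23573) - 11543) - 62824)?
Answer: 2*I*sqrt(34787) ≈ 373.03*I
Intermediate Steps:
sqrt(((-2424*17 - 23573) - 11543) - 62824) = sqrt(((-41208 - 23573) - 11543) - 62824) = sqrt((-64781 - 11543) - 62824) = sqrt(-76324 - 62824) = sqrt(-139148) = 2*I*sqrt(34787)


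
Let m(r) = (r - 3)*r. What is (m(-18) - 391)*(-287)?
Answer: 3731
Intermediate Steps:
m(r) = r*(-3 + r) (m(r) = (-3 + r)*r = r*(-3 + r))
(m(-18) - 391)*(-287) = (-18*(-3 - 18) - 391)*(-287) = (-18*(-21) - 391)*(-287) = (378 - 391)*(-287) = -13*(-287) = 3731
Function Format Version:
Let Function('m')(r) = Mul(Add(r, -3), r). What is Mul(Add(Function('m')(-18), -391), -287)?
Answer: 3731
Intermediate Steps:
Function('m')(r) = Mul(r, Add(-3, r)) (Function('m')(r) = Mul(Add(-3, r), r) = Mul(r, Add(-3, r)))
Mul(Add(Function('m')(-18), -391), -287) = Mul(Add(Mul(-18, Add(-3, -18)), -391), -287) = Mul(Add(Mul(-18, -21), -391), -287) = Mul(Add(378, -391), -287) = Mul(-13, -287) = 3731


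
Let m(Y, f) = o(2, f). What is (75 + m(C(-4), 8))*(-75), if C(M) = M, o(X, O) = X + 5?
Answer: -6150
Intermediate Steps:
o(X, O) = 5 + X
m(Y, f) = 7 (m(Y, f) = 5 + 2 = 7)
(75 + m(C(-4), 8))*(-75) = (75 + 7)*(-75) = 82*(-75) = -6150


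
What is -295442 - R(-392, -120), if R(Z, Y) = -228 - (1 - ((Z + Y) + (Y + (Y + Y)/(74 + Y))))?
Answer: -6775483/23 ≈ -2.9459e+5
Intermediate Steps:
R(Z, Y) = -229 + Z + 2*Y + 2*Y/(74 + Y) (R(Z, Y) = -228 - (1 - ((Y + Z) + (Y + (2*Y)/(74 + Y)))) = -228 - (1 - ((Y + Z) + (Y + 2*Y/(74 + Y)))) = -228 - (1 - (Z + 2*Y + 2*Y/(74 + Y))) = -228 - (1 + (-Z - 2*Y - 2*Y/(74 + Y))) = -228 - (1 - Z - 2*Y - 2*Y/(74 + Y)) = -228 + (-1 + Z + 2*Y + 2*Y/(74 + Y)) = -229 + Z + 2*Y + 2*Y/(74 + Y))
-295442 - R(-392, -120) = -295442 - (-16946 - 79*(-120) + 2*(-120)² + 74*(-392) - 120*(-392))/(74 - 120) = -295442 - (-16946 + 9480 + 2*14400 - 29008 + 47040)/(-46) = -295442 - (-1)*(-16946 + 9480 + 28800 - 29008 + 47040)/46 = -295442 - (-1)*39366/46 = -295442 - 1*(-19683/23) = -295442 + 19683/23 = -6775483/23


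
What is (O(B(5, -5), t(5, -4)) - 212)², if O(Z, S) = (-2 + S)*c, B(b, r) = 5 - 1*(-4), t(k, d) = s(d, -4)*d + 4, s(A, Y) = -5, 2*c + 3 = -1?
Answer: 65536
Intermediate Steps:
c = -2 (c = -3/2 + (½)*(-1) = -3/2 - ½ = -2)
t(k, d) = 4 - 5*d (t(k, d) = -5*d + 4 = 4 - 5*d)
B(b, r) = 9 (B(b, r) = 5 + 4 = 9)
O(Z, S) = 4 - 2*S (O(Z, S) = (-2 + S)*(-2) = 4 - 2*S)
(O(B(5, -5), t(5, -4)) - 212)² = ((4 - 2*(4 - 5*(-4))) - 212)² = ((4 - 2*(4 + 20)) - 212)² = ((4 - 2*24) - 212)² = ((4 - 48) - 212)² = (-44 - 212)² = (-256)² = 65536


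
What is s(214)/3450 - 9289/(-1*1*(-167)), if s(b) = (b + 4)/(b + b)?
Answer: -6858050497/123296100 ≈ -55.623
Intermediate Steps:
s(b) = (4 + b)/(2*b) (s(b) = (4 + b)/((2*b)) = (4 + b)*(1/(2*b)) = (4 + b)/(2*b))
s(214)/3450 - 9289/(-1*1*(-167)) = ((½)*(4 + 214)/214)/3450 - 9289/(-1*1*(-167)) = ((½)*(1/214)*218)*(1/3450) - 9289/((-1*(-167))) = (109/214)*(1/3450) - 9289/167 = 109/738300 - 9289*1/167 = 109/738300 - 9289/167 = -6858050497/123296100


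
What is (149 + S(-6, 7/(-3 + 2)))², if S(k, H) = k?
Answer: 20449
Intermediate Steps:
(149 + S(-6, 7/(-3 + 2)))² = (149 - 6)² = 143² = 20449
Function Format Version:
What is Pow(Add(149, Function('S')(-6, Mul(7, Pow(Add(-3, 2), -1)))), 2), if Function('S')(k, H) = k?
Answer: 20449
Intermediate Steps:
Pow(Add(149, Function('S')(-6, Mul(7, Pow(Add(-3, 2), -1)))), 2) = Pow(Add(149, -6), 2) = Pow(143, 2) = 20449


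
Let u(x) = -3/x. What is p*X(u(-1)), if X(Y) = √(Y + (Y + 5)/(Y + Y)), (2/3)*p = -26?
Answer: -13*√39 ≈ -81.185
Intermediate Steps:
p = -39 (p = (3/2)*(-26) = -39)
X(Y) = √(Y + (5 + Y)/(2*Y)) (X(Y) = √(Y + (5 + Y)/((2*Y))) = √(Y + (5 + Y)*(1/(2*Y))) = √(Y + (5 + Y)/(2*Y)))
p*X(u(-1)) = -39*√(2 + 4*(-3/(-1)) + 10/((-3/(-1))))/2 = -39*√(2 + 4*(-3*(-1)) + 10/((-3*(-1))))/2 = -39*√(2 + 4*3 + 10/3)/2 = -39*√(2 + 12 + 10*(⅓))/2 = -39*√(2 + 12 + 10/3)/2 = -39*√(52/3)/2 = -39*2*√39/3/2 = -13*√39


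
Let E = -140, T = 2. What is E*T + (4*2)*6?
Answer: -232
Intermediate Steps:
E*T + (4*2)*6 = -140*2 + (4*2)*6 = -280 + 8*6 = -280 + 48 = -232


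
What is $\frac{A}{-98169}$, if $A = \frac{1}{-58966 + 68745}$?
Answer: $- \frac{1}{959994651} \approx -1.0417 \cdot 10^{-9}$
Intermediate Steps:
$A = \frac{1}{9779} \approx 0.00010226$
$\frac{A}{-98169} = \frac{1}{9779 \left(-98169\right)} = \frac{1}{9779} \left(- \frac{1}{98169}\right) = - \frac{1}{959994651}$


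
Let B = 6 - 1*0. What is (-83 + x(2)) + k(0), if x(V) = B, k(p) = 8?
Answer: -69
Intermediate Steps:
B = 6 (B = 6 + 0 = 6)
x(V) = 6
(-83 + x(2)) + k(0) = (-83 + 6) + 8 = -77 + 8 = -69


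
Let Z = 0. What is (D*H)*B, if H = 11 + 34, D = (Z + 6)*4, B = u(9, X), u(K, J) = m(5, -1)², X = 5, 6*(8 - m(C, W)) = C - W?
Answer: 52920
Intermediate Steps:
m(C, W) = 8 - C/6 + W/6 (m(C, W) = 8 - (C - W)/6 = 8 + (-C/6 + W/6) = 8 - C/6 + W/6)
u(K, J) = 49 (u(K, J) = (8 - ⅙*5 + (⅙)*(-1))² = (8 - ⅚ - ⅙)² = 7² = 49)
B = 49
D = 24 (D = (0 + 6)*4 = 6*4 = 24)
H = 45
(D*H)*B = (24*45)*49 = 1080*49 = 52920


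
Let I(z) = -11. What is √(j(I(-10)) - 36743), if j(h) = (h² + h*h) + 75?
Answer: I*√36426 ≈ 190.86*I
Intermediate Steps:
j(h) = 75 + 2*h² (j(h) = (h² + h²) + 75 = 2*h² + 75 = 75 + 2*h²)
√(j(I(-10)) - 36743) = √((75 + 2*(-11)²) - 36743) = √((75 + 2*121) - 36743) = √((75 + 242) - 36743) = √(317 - 36743) = √(-36426) = I*√36426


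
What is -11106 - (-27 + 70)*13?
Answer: -11665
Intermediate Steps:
-11106 - (-27 + 70)*13 = -11106 - 43*13 = -11106 - 1*559 = -11106 - 559 = -11665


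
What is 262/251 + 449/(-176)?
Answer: -66587/44176 ≈ -1.5073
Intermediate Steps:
262/251 + 449/(-176) = 262*(1/251) + 449*(-1/176) = 262/251 - 449/176 = -66587/44176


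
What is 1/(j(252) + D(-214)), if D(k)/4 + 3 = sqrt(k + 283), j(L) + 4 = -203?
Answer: -73/15619 - 4*sqrt(69)/46857 ≈ -0.0053829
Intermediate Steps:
j(L) = -207 (j(L) = -4 - 203 = -207)
D(k) = -12 + 4*sqrt(283 + k) (D(k) = -12 + 4*sqrt(k + 283) = -12 + 4*sqrt(283 + k))
1/(j(252) + D(-214)) = 1/(-207 + (-12 + 4*sqrt(283 - 214))) = 1/(-207 + (-12 + 4*sqrt(69))) = 1/(-219 + 4*sqrt(69))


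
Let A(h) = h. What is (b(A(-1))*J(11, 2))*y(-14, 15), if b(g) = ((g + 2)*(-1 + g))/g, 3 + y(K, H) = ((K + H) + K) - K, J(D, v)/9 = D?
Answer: -396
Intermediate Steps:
J(D, v) = 9*D
y(K, H) = -3 + H + K (y(K, H) = -3 + (((K + H) + K) - K) = -3 + (((H + K) + K) - K) = -3 + ((H + 2*K) - K) = -3 + (H + K) = -3 + H + K)
b(g) = (-1 + g)*(2 + g)/g (b(g) = ((2 + g)*(-1 + g))/g = ((-1 + g)*(2 + g))/g = (-1 + g)*(2 + g)/g)
(b(A(-1))*J(11, 2))*y(-14, 15) = ((1 - 1 - 2/(-1))*(9*11))*(-3 + 15 - 14) = ((1 - 1 - 2*(-1))*99)*(-2) = ((1 - 1 + 2)*99)*(-2) = (2*99)*(-2) = 198*(-2) = -396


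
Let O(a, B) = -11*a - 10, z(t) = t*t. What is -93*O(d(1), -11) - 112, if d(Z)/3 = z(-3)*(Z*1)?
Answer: 28439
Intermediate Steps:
z(t) = t²
d(Z) = 27*Z (d(Z) = 3*((-3)²*(Z*1)) = 3*(9*Z) = 27*Z)
O(a, B) = -10 - 11*a
-93*O(d(1), -11) - 112 = -93*(-10 - 297) - 112 = -93*(-307) - 112 = 28551 - 112 = 28439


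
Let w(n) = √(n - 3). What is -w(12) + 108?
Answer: 105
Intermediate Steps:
w(n) = √(-3 + n)
-w(12) + 108 = -√(-3 + 12) + 108 = -√9 + 108 = -1*3 + 108 = -3 + 108 = 105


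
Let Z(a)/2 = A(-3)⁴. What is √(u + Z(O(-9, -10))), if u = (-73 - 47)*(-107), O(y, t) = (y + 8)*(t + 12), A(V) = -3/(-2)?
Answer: √205602/4 ≈ 113.36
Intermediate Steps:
A(V) = 3/2 (A(V) = -3*(-½) = 3/2)
O(y, t) = (8 + y)*(12 + t)
u = 12840 (u = -120*(-107) = 12840)
Z(a) = 81/8 (Z(a) = 2*(3/2)⁴ = 2*(81/16) = 81/8)
√(u + Z(O(-9, -10))) = √(12840 + 81/8) = √(102801/8) = √205602/4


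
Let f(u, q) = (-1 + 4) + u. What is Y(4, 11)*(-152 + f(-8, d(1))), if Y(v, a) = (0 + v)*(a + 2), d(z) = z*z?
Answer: -8164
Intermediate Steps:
d(z) = z²
Y(v, a) = v*(2 + a)
f(u, q) = 3 + u
Y(4, 11)*(-152 + f(-8, d(1))) = (4*(2 + 11))*(-152 + (3 - 8)) = (4*13)*(-152 - 5) = 52*(-157) = -8164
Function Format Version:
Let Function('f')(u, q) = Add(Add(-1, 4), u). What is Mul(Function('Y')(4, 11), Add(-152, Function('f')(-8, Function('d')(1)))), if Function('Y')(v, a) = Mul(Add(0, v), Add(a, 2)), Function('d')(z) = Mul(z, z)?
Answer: -8164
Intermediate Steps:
Function('d')(z) = Pow(z, 2)
Function('Y')(v, a) = Mul(v, Add(2, a))
Function('f')(u, q) = Add(3, u)
Mul(Function('Y')(4, 11), Add(-152, Function('f')(-8, Function('d')(1)))) = Mul(Mul(4, Add(2, 11)), Add(-152, Add(3, -8))) = Mul(Mul(4, 13), Add(-152, -5)) = Mul(52, -157) = -8164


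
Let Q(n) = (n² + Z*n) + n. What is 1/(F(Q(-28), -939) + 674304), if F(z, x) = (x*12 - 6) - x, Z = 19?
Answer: 1/663969 ≈ 1.5061e-6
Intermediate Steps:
Q(n) = n² + 20*n (Q(n) = (n² + 19*n) + n = n² + 20*n)
F(z, x) = -6 + 11*x (F(z, x) = (12*x - 6) - x = (-6 + 12*x) - x = -6 + 11*x)
1/(F(Q(-28), -939) + 674304) = 1/((-6 + 11*(-939)) + 674304) = 1/((-6 - 10329) + 674304) = 1/(-10335 + 674304) = 1/663969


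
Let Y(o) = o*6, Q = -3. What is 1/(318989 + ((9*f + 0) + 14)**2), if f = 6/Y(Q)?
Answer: 1/319110 ≈ 3.1337e-6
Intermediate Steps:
Y(o) = 6*o
f = -1/3 (f = 6/((6*(-3))) = 6/(-18) = 6*(-1/18) = -1/3 ≈ -0.33333)
1/(318989 + ((9*f + 0) + 14)**2) = 1/(318989 + ((9*(-1/3) + 0) + 14)**2) = 1/(318989 + ((-3 + 0) + 14)**2) = 1/(318989 + (-3 + 14)**2) = 1/(318989 + 11**2) = 1/(318989 + 121) = 1/319110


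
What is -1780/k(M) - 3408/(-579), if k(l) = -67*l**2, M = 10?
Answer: 397737/64655 ≈ 6.1517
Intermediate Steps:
-1780/k(M) - 3408/(-579) = -1780/((-67*10**2)) - 3408/(-579) = -1780/((-67*100)) - 3408*(-1/579) = -1780/(-6700) + 1136/193 = -1780*(-1/6700) + 1136/193 = 89/335 + 1136/193 = 397737/64655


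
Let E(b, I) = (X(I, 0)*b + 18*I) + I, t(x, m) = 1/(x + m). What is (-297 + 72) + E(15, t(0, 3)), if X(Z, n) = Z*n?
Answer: -656/3 ≈ -218.67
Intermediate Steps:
t(x, m) = 1/(m + x)
E(b, I) = 19*I (E(b, I) = ((I*0)*b + 18*I) + I = (0*b + 18*I) + I = (0 + 18*I) + I = 18*I + I = 19*I)
(-297 + 72) + E(15, t(0, 3)) = (-297 + 72) + 19/(3 + 0) = -225 + 19/3 = -656/3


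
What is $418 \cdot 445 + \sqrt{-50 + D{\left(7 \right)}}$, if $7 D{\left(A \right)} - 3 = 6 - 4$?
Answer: $186010 + \frac{i \sqrt{2415}}{7} \approx 1.8601 \cdot 10^{5} + 7.0204 i$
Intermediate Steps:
$D{\left(A \right)} = \frac{5}{7}$ ($D{\left(A \right)} = \frac{3}{7} + \frac{6 - 4}{7} = \frac{3}{7} + \frac{1}{7} \cdot 2 = \frac{3}{7} + \frac{2}{7} = \frac{5}{7}$)
$418 \cdot 445 + \sqrt{-50 + D{\left(7 \right)}} = 418 \cdot 445 + \sqrt{-50 + \frac{5}{7}} = 186010 + \sqrt{- \frac{345}{7}} = 186010 + \frac{i \sqrt{2415}}{7}$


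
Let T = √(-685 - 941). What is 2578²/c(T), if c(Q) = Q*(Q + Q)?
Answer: -1661521/813 ≈ -2043.7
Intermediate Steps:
T = I*√1626 (T = √(-1626) = I*√1626 ≈ 40.324*I)
c(Q) = 2*Q² (c(Q) = Q*(2*Q) = 2*Q²)
2578²/c(T) = 2578²/((2*(I*√1626)²)) = 6646084/((2*(-1626))) = 6646084/(-3252) = 6646084*(-1/3252) = -1661521/813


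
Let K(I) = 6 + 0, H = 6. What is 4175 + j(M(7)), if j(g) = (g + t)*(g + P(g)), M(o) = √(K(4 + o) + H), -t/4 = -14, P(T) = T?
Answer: 4199 + 224*√3 ≈ 4587.0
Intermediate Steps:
t = 56 (t = -4*(-14) = 56)
K(I) = 6
M(o) = 2*√3 (M(o) = √(6 + 6) = √12 = 2*√3)
j(g) = 2*g*(56 + g) (j(g) = (g + 56)*(g + g) = (56 + g)*(2*g) = 2*g*(56 + g))
4175 + j(M(7)) = 4175 + 2*(2*√3)*(56 + 2*√3) = 4175 + 4*√3*(56 + 2*√3)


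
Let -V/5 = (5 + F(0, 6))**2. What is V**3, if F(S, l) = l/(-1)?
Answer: -125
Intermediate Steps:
F(S, l) = -l (F(S, l) = l*(-1) = -l)
V = -5 (V = -5*(5 - 1*6)**2 = -5*(5 - 6)**2 = -5*(-1)**2 = -5*1 = -5)
V**3 = (-5)**3 = -125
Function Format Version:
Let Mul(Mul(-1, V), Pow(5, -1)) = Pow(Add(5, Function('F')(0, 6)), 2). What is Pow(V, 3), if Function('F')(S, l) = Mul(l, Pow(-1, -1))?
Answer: -125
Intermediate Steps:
Function('F')(S, l) = Mul(-1, l) (Function('F')(S, l) = Mul(l, -1) = Mul(-1, l))
V = -5 (V = Mul(-5, Pow(Add(5, Mul(-1, 6)), 2)) = Mul(-5, Pow(Add(5, -6), 2)) = Mul(-5, Pow(-1, 2)) = Mul(-5, 1) = -5)
Pow(V, 3) = Pow(-5, 3) = -125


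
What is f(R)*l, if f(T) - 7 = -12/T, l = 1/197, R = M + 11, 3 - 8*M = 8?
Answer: 485/16351 ≈ 0.029662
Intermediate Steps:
M = -5/8 (M = 3/8 - ⅛*8 = 3/8 - 1 = -5/8 ≈ -0.62500)
R = 83/8 (R = -5/8 + 11 = 83/8 ≈ 10.375)
l = 1/197 ≈ 0.0050761
f(T) = 7 - 12/T
f(R)*l = (7 - 12/83/8)*(1/197) = (7 - 12*8/83)*(1/197) = (7 - 96/83)*(1/197) = (485/83)*(1/197) = 485/16351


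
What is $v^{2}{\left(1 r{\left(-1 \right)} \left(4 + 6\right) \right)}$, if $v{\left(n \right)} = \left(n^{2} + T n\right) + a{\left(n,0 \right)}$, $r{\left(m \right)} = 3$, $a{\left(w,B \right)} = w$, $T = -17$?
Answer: $176400$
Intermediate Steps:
$v{\left(n \right)} = n^{2} - 16 n$ ($v{\left(n \right)} = \left(n^{2} - 17 n\right) + n = n^{2} - 16 n$)
$v^{2}{\left(1 r{\left(-1 \right)} \left(4 + 6\right) \right)} = \left(1 \cdot 3 \left(4 + 6\right) \left(-16 + 1 \cdot 3 \left(4 + 6\right)\right)\right)^{2} = \left(3 \cdot 10 \left(-16 + 3 \cdot 10\right)\right)^{2} = \left(30 \left(-16 + 30\right)\right)^{2} = \left(30 \cdot 14\right)^{2} = 420^{2} = 176400$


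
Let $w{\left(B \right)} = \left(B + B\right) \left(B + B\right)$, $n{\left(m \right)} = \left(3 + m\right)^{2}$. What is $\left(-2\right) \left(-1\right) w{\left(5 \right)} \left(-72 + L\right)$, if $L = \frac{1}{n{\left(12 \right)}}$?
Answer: $- \frac{129592}{9} \approx -14399.0$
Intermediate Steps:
$w{\left(B \right)} = 4 B^{2}$ ($w{\left(B \right)} = 2 B 2 B = 4 B^{2}$)
$L = \frac{1}{225}$ ($L = \frac{1}{\left(3 + 12\right)^{2}} = \frac{1}{15^{2}} = \frac{1}{225} \approx 0.0044444$)
$\left(-2\right) \left(-1\right) w{\left(5 \right)} \left(-72 + L\right) = \left(-2\right) \left(-1\right) 4 \cdot 5^{2} \left(-72 + \frac{1}{225}\right) = 2 \cdot 4 \cdot 25 \left(- \frac{16199}{225}\right) = 2 \cdot 100 \left(- \frac{16199}{225}\right) = 200 \left(- \frac{16199}{225}\right) = - \frac{129592}{9}$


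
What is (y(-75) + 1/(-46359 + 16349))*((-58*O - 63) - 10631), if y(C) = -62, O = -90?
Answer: 5092519677/15005 ≈ 3.3939e+5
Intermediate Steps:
(y(-75) + 1/(-46359 + 16349))*((-58*O - 63) - 10631) = (-62 + 1/(-46359 + 16349))*((-58*(-90) - 63) - 10631) = (-62 + 1/(-30010))*((5220 - 63) - 10631) = (-62 - 1/30010)*(5157 - 10631) = -1860621/30010*(-5474) = 5092519677/15005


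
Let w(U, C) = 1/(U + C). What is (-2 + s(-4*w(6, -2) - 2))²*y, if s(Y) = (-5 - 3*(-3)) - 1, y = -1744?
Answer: -1744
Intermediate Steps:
w(U, C) = 1/(C + U)
s(Y) = 3 (s(Y) = (-5 + 9) - 1 = 4 - 1 = 3)
(-2 + s(-4*w(6, -2) - 2))²*y = (-2 + 3)²*(-1744) = 1²*(-1744) = 1*(-1744) = -1744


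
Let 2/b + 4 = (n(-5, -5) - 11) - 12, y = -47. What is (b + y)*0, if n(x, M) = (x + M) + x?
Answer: 0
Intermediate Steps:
n(x, M) = M + 2*x (n(x, M) = (M + x) + x = M + 2*x)
b = -1/21 (b = 2/(-4 + (((-5 + 2*(-5)) - 11) - 12)) = 2/(-4 + (((-5 - 10) - 11) - 12)) = 2/(-4 + ((-15 - 11) - 12)) = 2/(-4 + (-26 - 12)) = 2/(-4 - 38) = 2/(-42) = 2*(-1/42) = -1/21 ≈ -0.047619)
(b + y)*0 = (-1/21 - 47)*0 = -988/21*0 = 0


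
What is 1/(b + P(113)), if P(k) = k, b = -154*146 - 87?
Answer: -1/22458 ≈ -4.4528e-5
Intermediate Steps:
b = -22571 (b = -22484 - 87 = -22571)
1/(b + P(113)) = 1/(-22571 + 113) = 1/(-22458) = -1/22458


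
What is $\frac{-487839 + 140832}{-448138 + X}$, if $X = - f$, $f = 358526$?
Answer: $\frac{115669}{268888} \approx 0.43018$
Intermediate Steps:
$X = -358526$ ($X = \left(-1\right) 358526 = -358526$)
$\frac{-487839 + 140832}{-448138 + X} = \frac{-487839 + 140832}{-448138 - 358526} = - \frac{347007}{-806664} = \left(-347007\right) \left(- \frac{1}{806664}\right) = \frac{115669}{268888}$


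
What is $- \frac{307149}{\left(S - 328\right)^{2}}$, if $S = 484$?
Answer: $- \frac{102383}{8112} \approx -12.621$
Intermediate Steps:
$- \frac{307149}{\left(S - 328\right)^{2}} = - \frac{307149}{\left(484 - 328\right)^{2}} = - \frac{307149}{156^{2}} = - \frac{307149}{24336} = \left(-307149\right) \frac{1}{24336} = - \frac{102383}{8112}$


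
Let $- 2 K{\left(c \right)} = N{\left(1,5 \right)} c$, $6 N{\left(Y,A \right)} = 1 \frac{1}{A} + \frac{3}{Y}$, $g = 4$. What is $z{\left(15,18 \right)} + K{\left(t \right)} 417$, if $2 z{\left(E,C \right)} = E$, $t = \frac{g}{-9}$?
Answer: $\frac{5123}{90} \approx 56.922$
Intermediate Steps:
$t = - \frac{4}{9}$ ($t = \frac{4}{-9} = 4 \left(- \frac{1}{9}\right) = - \frac{4}{9} \approx -0.44444$)
$z{\left(E,C \right)} = \frac{E}{2}$
$N{\left(Y,A \right)} = \frac{1}{2 Y} + \frac{1}{6 A}$ ($N{\left(Y,A \right)} = \frac{1 \frac{1}{A} + \frac{3}{Y}}{6} = \frac{\frac{1}{A} + \frac{3}{Y}}{6} = \frac{1}{2 Y} + \frac{1}{6 A}$)
$K{\left(c \right)} = - \frac{4 c}{15}$ ($K{\left(c \right)} = - \frac{\frac{1 + 3 \cdot 5}{6 \cdot 5 \cdot 1} c}{2} = - \frac{\frac{1}{6} \cdot \frac{1}{5} \cdot 1 \left(1 + 15\right) c}{2} = - \frac{\frac{1}{6} \cdot \frac{1}{5} \cdot 1 \cdot 16 c}{2} = - \frac{\frac{8}{15} c}{2} = - \frac{4 c}{15}$)
$z{\left(15,18 \right)} + K{\left(t \right)} 417 = \frac{1}{2} \cdot 15 + \left(- \frac{4}{15}\right) \left(- \frac{4}{9}\right) 417 = \frac{15}{2} + \frac{16}{135} \cdot 417 = \frac{15}{2} + \frac{2224}{45} = \frac{5123}{90}$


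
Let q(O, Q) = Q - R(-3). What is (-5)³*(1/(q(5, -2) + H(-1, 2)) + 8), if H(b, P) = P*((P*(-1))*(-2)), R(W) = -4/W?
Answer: -14375/14 ≈ -1026.8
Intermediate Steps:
q(O, Q) = -4/3 + Q (q(O, Q) = Q - (-4)/(-3) = Q - (-4)*(-1)/3 = Q - 1*4/3 = Q - 4/3 = -4/3 + Q)
H(b, P) = 2*P² (H(b, P) = P*(-P*(-2)) = P*(2*P) = 2*P²)
(-5)³*(1/(q(5, -2) + H(-1, 2)) + 8) = (-5)³*(1/((-4/3 - 2) + 2*2²) + 8) = -125*(1/(-10/3 + 2*4) + 8) = -125*(1/(-10/3 + 8) + 8) = -125*(1/(14/3) + 8) = -125*(3/14 + 8) = -125*115/14 = -14375/14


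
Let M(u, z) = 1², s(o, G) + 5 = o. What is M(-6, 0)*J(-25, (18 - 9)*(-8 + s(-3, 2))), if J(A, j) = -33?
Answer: -33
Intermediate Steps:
s(o, G) = -5 + o
M(u, z) = 1
M(-6, 0)*J(-25, (18 - 9)*(-8 + s(-3, 2))) = 1*(-33) = -33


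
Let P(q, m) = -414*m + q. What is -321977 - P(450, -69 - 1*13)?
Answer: -356375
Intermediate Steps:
P(q, m) = q - 414*m
-321977 - P(450, -69 - 1*13) = -321977 - (450 - 414*(-69 - 1*13)) = -321977 - (450 - 414*(-69 - 13)) = -321977 - (450 - 414*(-82)) = -321977 - (450 + 33948) = -321977 - 1*34398 = -321977 - 34398 = -356375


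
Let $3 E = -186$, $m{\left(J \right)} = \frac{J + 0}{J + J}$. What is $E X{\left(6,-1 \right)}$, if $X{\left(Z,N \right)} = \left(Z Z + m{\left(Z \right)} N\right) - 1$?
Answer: $-2139$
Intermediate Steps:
$m{\left(J \right)} = \frac{1}{2}$ ($m{\left(J \right)} = \frac{J}{2 J} = J \frac{1}{2 J} = \frac{1}{2}$)
$E = -62$ ($E = \frac{1}{3} \left(-186\right) = -62$)
$X{\left(Z,N \right)} = -1 + Z^{2} + \frac{N}{2}$ ($X{\left(Z,N \right)} = \left(Z Z + \frac{N}{2}\right) - 1 = \left(Z^{2} + \frac{N}{2}\right) - 1 = -1 + Z^{2} + \frac{N}{2}$)
$E X{\left(6,-1 \right)} = - 62 \left(-1 + 6^{2} + \frac{1}{2} \left(-1\right)\right) = - 62 \left(-1 + 36 - \frac{1}{2}\right) = \left(-62\right) \frac{69}{2} = -2139$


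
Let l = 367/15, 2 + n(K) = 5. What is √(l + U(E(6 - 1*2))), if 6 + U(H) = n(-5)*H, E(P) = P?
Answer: √6855/15 ≈ 5.5197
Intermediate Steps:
n(K) = 3 (n(K) = -2 + 5 = 3)
U(H) = -6 + 3*H
l = 367/15 (l = 367*(1/15) = 367/15 ≈ 24.467)
√(l + U(E(6 - 1*2))) = √(367/15 + (-6 + 3*(6 - 1*2))) = √(367/15 + (-6 + 3*(6 - 2))) = √(367/15 + (-6 + 3*4)) = √(367/15 + (-6 + 12)) = √(367/15 + 6) = √(457/15) = √6855/15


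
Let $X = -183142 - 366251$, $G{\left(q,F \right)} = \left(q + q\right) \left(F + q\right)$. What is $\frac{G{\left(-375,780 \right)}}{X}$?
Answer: $\frac{101250}{183131} \approx 0.55288$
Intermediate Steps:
$G{\left(q,F \right)} = 2 q \left(F + q\right)$
$X = -549393$
$\frac{G{\left(-375,780 \right)}}{X} = \frac{2 \left(-375\right) \left(780 - 375\right)}{-549393} = 2 \left(-375\right) 405 \left(- \frac{1}{549393}\right) = \left(-303750\right) \left(- \frac{1}{549393}\right) = \frac{101250}{183131}$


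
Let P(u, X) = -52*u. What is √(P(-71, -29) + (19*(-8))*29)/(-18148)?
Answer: -I*√179/9074 ≈ -0.0014744*I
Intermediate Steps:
√(P(-71, -29) + (19*(-8))*29)/(-18148) = √(-52*(-71) + (19*(-8))*29)/(-18148) = √(3692 - 152*29)*(-1/18148) = √(3692 - 4408)*(-1/18148) = √(-716)*(-1/18148) = (2*I*√179)*(-1/18148) = -I*√179/9074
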